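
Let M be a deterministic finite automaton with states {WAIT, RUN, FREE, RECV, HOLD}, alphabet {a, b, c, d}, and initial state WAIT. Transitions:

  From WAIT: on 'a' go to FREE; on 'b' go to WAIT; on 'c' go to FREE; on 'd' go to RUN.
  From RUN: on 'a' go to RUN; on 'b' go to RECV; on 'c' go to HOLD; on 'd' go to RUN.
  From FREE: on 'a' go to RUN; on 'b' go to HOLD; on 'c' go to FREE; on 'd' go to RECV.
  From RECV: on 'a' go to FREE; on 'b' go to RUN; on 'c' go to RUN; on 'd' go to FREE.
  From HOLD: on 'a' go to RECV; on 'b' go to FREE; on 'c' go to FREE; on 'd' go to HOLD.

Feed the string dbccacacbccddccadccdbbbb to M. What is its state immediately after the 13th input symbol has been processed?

WAIT → RUN → RECV → RUN → HOLD → RECV → RUN → RUN → HOLD → FREE → FREE → FREE → RECV → FREE
After 13 symbols: FREE.

FREE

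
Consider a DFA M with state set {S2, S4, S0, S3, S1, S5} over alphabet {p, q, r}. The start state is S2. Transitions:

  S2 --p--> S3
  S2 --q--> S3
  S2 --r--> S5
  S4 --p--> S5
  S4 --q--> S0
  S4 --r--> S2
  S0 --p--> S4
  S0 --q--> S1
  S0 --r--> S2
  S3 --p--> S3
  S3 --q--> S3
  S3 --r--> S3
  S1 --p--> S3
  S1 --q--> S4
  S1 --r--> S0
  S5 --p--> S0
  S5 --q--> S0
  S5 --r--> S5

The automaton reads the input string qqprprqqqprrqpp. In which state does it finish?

S3

S2 → S3 → S3 → S3 → S3 → S3 → S3 → S3 → S3 → S3 → S3 → S3 → S3 → S3 → S3 → S3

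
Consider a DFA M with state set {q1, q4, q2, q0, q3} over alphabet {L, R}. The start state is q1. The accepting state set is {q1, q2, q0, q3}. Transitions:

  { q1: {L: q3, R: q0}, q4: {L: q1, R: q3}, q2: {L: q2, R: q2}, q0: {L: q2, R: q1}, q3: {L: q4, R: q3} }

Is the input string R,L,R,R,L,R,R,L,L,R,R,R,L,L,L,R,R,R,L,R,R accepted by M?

Yes

start at q1
read 'R': q1 → q0
read 'L': q0 → q2
read 'R': q2 → q2
read 'R': q2 → q2
read 'L': q2 → q2
read 'R': q2 → q2
read 'R': q2 → q2
read 'L': q2 → q2
read 'L': q2 → q2
read 'R': q2 → q2
read 'R': q2 → q2
read 'R': q2 → q2
read 'L': q2 → q2
read 'L': q2 → q2
read 'L': q2 → q2
read 'R': q2 → q2
read 'R': q2 → q2
read 'R': q2 → q2
read 'L': q2 → q2
read 'R': q2 → q2
read 'R': q2 → q2
End state q2 is accepting.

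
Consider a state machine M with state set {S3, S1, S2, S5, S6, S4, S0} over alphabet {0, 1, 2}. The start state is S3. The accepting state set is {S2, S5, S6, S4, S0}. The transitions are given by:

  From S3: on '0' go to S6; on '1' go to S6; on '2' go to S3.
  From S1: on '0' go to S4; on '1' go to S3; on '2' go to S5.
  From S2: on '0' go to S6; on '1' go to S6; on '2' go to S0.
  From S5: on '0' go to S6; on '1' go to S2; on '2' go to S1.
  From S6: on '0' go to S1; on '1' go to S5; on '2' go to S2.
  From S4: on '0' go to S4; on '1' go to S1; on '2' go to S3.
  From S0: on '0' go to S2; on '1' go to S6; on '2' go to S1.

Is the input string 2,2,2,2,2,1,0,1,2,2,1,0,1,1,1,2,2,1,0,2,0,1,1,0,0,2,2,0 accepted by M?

Yes

start at S3
read '2': S3 → S3
read '2': S3 → S3
read '2': S3 → S3
read '2': S3 → S3
read '2': S3 → S3
read '1': S3 → S6
read '0': S6 → S1
read '1': S1 → S3
read '2': S3 → S3
read '2': S3 → S3
read '1': S3 → S6
read '0': S6 → S1
read '1': S1 → S3
read '1': S3 → S6
read '1': S6 → S5
read '2': S5 → S1
read '2': S1 → S5
read '1': S5 → S2
read '0': S2 → S6
read '2': S6 → S2
read '0': S2 → S6
read '1': S6 → S5
read '1': S5 → S2
read '0': S2 → S6
read '0': S6 → S1
read '2': S1 → S5
read '2': S5 → S1
read '0': S1 → S4
End state S4 is accepting.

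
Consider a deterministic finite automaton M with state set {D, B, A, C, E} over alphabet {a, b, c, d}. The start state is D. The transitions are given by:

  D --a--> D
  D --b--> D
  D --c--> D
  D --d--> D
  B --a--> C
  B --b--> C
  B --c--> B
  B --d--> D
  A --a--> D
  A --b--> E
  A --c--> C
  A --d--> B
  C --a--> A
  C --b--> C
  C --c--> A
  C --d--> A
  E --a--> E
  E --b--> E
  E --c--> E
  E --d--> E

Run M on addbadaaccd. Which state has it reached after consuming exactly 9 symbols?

start at D
read 'a': D → D
read 'd': D → D
read 'd': D → D
read 'b': D → D
read 'a': D → D
read 'd': D → D
read 'a': D → D
read 'a': D → D
read 'c': D → D
After 9 symbols: D.

D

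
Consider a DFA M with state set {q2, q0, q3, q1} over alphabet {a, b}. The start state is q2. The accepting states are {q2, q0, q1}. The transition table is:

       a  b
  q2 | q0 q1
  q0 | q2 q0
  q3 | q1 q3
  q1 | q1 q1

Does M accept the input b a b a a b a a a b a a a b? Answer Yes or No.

Yes

q2 → q1 → q1 → q1 → q1 → q1 → q1 → q1 → q1 → q1 → q1 → q1 → q1 → q1 → q1
End state q1 is accepting.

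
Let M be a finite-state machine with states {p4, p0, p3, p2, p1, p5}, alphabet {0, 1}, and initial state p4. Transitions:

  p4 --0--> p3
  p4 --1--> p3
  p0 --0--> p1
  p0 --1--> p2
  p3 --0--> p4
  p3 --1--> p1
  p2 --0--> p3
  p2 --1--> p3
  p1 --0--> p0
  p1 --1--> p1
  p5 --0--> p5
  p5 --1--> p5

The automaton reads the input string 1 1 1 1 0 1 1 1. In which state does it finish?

p4 → p3 → p1 → p1 → p1 → p0 → p2 → p3 → p1

p1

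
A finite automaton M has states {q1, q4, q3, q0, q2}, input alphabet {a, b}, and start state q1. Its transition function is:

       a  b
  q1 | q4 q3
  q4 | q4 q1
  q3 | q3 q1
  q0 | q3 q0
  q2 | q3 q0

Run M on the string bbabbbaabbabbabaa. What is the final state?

Trace: q1 -b-> q3 -b-> q1 -a-> q4 -b-> q1 -b-> q3 -b-> q1 -a-> q4 -a-> q4 -b-> q1 -b-> q3 -a-> q3 -b-> q1 -b-> q3 -a-> q3 -b-> q1 -a-> q4 -a-> q4

q4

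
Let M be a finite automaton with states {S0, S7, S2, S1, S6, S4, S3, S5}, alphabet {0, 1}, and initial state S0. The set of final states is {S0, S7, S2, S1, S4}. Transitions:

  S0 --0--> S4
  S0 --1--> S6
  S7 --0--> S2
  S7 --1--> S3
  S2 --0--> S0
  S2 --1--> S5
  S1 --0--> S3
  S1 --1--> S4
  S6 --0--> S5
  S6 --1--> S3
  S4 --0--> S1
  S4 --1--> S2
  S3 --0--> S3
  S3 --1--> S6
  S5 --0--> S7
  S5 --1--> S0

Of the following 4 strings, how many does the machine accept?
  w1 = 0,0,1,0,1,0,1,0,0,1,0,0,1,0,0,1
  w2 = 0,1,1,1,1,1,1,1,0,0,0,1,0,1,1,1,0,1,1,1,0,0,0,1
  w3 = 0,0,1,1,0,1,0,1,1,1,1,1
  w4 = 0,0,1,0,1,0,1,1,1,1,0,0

w1: S0 → S4 → S1 → S4 → S1 → S4 → S1 → S4 → S1 → S3 → S6 → S5 → S7 → S3 → S3 → S3 → S6  → end S6, rejected
w2: S0 → S4 → S2 → S5 → S0 → S6 → S3 → S6 → S3 → S3 → S3 → S3 → S6 → S5 → S0 → S6 → S3 → S3 → S6 → S3 → S6 → S5 → S7 → S2 → S5  → end S5, rejected
w3: S0 → S4 → S1 → S4 → S2 → S0 → S6 → S5 → S0 → S6 → S3 → S6 → S3  → end S3, rejected
w4: S0 → S4 → S1 → S4 → S1 → S4 → S1 → S4 → S2 → S5 → S0 → S4 → S1  → end S1, accepted

1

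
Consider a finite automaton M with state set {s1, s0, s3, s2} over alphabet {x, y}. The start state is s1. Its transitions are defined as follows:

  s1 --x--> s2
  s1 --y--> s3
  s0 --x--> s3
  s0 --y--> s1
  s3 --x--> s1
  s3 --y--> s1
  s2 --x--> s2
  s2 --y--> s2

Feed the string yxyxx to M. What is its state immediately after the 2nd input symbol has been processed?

s1

start at s1
read 'y': s1 → s3
read 'x': s3 → s1
After 2 symbols: s1.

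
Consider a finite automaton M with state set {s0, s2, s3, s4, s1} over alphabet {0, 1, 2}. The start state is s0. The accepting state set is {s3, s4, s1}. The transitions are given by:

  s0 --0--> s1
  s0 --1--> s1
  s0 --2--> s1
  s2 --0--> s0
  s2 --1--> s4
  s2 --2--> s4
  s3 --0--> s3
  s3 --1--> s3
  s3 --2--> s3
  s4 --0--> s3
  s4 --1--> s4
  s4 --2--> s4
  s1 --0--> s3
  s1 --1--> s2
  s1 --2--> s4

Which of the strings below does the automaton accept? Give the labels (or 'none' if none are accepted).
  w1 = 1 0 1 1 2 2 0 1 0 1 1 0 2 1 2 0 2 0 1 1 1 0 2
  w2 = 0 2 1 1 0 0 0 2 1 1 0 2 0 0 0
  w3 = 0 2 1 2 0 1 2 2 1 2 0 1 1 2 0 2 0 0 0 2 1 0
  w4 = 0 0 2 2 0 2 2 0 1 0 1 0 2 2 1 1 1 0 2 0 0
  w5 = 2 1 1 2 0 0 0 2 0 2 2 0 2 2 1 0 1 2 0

w1, w2, w3, w4, w5

w1:
  start at s0
  read '1': s0 → s1
  read '0': s1 → s3
  read '1': s3 → s3
  read '1': s3 → s3
  read '2': s3 → s3
  read '2': s3 → s3
  read '0': s3 → s3
  read '1': s3 → s3
  read '0': s3 → s3
  read '1': s3 → s3
  read '1': s3 → s3
  read '0': s3 → s3
  read '2': s3 → s3
  read '1': s3 → s3
  read '2': s3 → s3
  read '0': s3 → s3
  read '2': s3 → s3
  read '0': s3 → s3
  read '1': s3 → s3
  read '1': s3 → s3
  read '1': s3 → s3
  read '0': s3 → s3
  read '2': s3 → s3
  end s3, accepted
w2:
  start at s0
  read '0': s0 → s1
  read '2': s1 → s4
  read '1': s4 → s4
  read '1': s4 → s4
  read '0': s4 → s3
  read '0': s3 → s3
  read '0': s3 → s3
  read '2': s3 → s3
  read '1': s3 → s3
  read '1': s3 → s3
  read '0': s3 → s3
  read '2': s3 → s3
  read '0': s3 → s3
  read '0': s3 → s3
  read '0': s3 → s3
  end s3, accepted
w3:
  start at s0
  read '0': s0 → s1
  read '2': s1 → s4
  read '1': s4 → s4
  read '2': s4 → s4
  read '0': s4 → s3
  read '1': s3 → s3
  read '2': s3 → s3
  read '2': s3 → s3
  read '1': s3 → s3
  read '2': s3 → s3
  read '0': s3 → s3
  read '1': s3 → s3
  read '1': s3 → s3
  read '2': s3 → s3
  read '0': s3 → s3
  read '2': s3 → s3
  read '0': s3 → s3
  read '0': s3 → s3
  read '0': s3 → s3
  read '2': s3 → s3
  read '1': s3 → s3
  read '0': s3 → s3
  end s3, accepted
w4:
  start at s0
  read '0': s0 → s1
  read '0': s1 → s3
  read '2': s3 → s3
  read '2': s3 → s3
  read '0': s3 → s3
  read '2': s3 → s3
  read '2': s3 → s3
  read '0': s3 → s3
  read '1': s3 → s3
  read '0': s3 → s3
  read '1': s3 → s3
  read '0': s3 → s3
  read '2': s3 → s3
  read '2': s3 → s3
  read '1': s3 → s3
  read '1': s3 → s3
  read '1': s3 → s3
  read '0': s3 → s3
  read '2': s3 → s3
  read '0': s3 → s3
  read '0': s3 → s3
  end s3, accepted
w5:
  start at s0
  read '2': s0 → s1
  read '1': s1 → s2
  read '1': s2 → s4
  read '2': s4 → s4
  read '0': s4 → s3
  read '0': s3 → s3
  read '0': s3 → s3
  read '2': s3 → s3
  read '0': s3 → s3
  read '2': s3 → s3
  read '2': s3 → s3
  read '0': s3 → s3
  read '2': s3 → s3
  read '2': s3 → s3
  read '1': s3 → s3
  read '0': s3 → s3
  read '1': s3 → s3
  read '2': s3 → s3
  read '0': s3 → s3
  end s3, accepted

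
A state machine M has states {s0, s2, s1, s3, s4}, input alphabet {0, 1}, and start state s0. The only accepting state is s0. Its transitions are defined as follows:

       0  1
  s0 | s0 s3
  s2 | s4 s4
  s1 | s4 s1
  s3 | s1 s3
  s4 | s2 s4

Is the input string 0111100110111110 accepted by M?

No

s0 → s0 → s3 → s3 → s3 → s3 → s1 → s4 → s4 → s4 → s2 → s4 → s4 → s4 → s4 → s4 → s2
End state s2 is not accepting.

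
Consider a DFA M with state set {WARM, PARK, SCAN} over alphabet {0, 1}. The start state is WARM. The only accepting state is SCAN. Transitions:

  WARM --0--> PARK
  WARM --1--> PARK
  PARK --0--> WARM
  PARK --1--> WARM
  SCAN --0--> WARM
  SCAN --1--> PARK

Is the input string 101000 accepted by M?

Trace: WARM -1-> PARK -0-> WARM -1-> PARK -0-> WARM -0-> PARK -0-> WARM
End state WARM is not accepting.

No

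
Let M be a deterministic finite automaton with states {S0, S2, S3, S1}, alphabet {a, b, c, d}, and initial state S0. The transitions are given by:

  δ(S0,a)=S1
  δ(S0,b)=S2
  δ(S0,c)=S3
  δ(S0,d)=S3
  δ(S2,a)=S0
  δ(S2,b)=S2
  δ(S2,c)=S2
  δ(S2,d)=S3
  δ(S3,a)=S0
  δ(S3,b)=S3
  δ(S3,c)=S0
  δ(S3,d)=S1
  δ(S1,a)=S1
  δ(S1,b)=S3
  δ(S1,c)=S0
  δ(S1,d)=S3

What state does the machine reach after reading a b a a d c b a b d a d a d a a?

start at S0
read 'a': S0 → S1
read 'b': S1 → S3
read 'a': S3 → S0
read 'a': S0 → S1
read 'd': S1 → S3
read 'c': S3 → S0
read 'b': S0 → S2
read 'a': S2 → S0
read 'b': S0 → S2
read 'd': S2 → S3
read 'a': S3 → S0
read 'd': S0 → S3
read 'a': S3 → S0
read 'd': S0 → S3
read 'a': S3 → S0
read 'a': S0 → S1

S1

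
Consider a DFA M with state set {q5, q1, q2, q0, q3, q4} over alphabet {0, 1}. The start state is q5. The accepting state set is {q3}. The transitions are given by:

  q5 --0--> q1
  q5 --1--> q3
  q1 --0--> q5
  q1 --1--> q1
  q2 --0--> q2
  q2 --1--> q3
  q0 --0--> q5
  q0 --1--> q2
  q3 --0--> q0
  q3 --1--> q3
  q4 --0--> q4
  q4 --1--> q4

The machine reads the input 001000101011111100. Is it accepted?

No

Trace: q5 -0-> q1 -0-> q5 -1-> q3 -0-> q0 -0-> q5 -0-> q1 -1-> q1 -0-> q5 -1-> q3 -0-> q0 -1-> q2 -1-> q3 -1-> q3 -1-> q3 -1-> q3 -1-> q3 -0-> q0 -0-> q5
End state q5 is not accepting.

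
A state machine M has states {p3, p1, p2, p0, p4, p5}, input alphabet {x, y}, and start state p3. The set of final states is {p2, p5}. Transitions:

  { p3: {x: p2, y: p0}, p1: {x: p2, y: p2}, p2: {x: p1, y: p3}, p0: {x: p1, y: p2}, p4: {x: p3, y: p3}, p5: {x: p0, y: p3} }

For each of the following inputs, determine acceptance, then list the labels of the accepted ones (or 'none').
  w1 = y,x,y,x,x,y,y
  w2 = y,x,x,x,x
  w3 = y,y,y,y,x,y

w1:
  start at p3
  read 'y': p3 → p0
  read 'x': p0 → p1
  read 'y': p1 → p2
  read 'x': p2 → p1
  read 'x': p1 → p2
  read 'y': p2 → p3
  read 'y': p3 → p0
  end p0, rejected
w2:
  start at p3
  read 'y': p3 → p0
  read 'x': p0 → p1
  read 'x': p1 → p2
  read 'x': p2 → p1
  read 'x': p1 → p2
  end p2, accepted
w3:
  start at p3
  read 'y': p3 → p0
  read 'y': p0 → p2
  read 'y': p2 → p3
  read 'y': p3 → p0
  read 'x': p0 → p1
  read 'y': p1 → p2
  end p2, accepted

w2, w3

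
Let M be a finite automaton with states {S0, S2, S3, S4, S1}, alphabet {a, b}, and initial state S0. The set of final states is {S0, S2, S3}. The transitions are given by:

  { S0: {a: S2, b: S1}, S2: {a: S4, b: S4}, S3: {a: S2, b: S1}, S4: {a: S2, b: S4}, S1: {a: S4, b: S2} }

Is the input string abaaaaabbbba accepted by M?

Yes

Trace: S0 -a-> S2 -b-> S4 -a-> S2 -a-> S4 -a-> S2 -a-> S4 -a-> S2 -b-> S4 -b-> S4 -b-> S4 -b-> S4 -a-> S2
End state S2 is accepting.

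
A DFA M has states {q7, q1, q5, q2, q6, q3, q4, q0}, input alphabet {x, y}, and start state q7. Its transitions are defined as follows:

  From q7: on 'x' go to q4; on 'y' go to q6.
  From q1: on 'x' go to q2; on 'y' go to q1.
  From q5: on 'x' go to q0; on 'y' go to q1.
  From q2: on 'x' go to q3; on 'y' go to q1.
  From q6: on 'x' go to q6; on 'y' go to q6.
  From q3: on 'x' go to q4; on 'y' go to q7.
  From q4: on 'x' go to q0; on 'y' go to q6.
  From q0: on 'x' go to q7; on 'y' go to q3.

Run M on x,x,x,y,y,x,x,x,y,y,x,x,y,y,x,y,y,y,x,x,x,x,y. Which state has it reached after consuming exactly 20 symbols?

Trace: q7 -x-> q4 -x-> q0 -x-> q7 -y-> q6 -y-> q6 -x-> q6 -x-> q6 -x-> q6 -y-> q6 -y-> q6 -x-> q6 -x-> q6 -y-> q6 -y-> q6 -x-> q6 -y-> q6 -y-> q6 -y-> q6 -x-> q6 -x-> q6
After 20 symbols: q6.

q6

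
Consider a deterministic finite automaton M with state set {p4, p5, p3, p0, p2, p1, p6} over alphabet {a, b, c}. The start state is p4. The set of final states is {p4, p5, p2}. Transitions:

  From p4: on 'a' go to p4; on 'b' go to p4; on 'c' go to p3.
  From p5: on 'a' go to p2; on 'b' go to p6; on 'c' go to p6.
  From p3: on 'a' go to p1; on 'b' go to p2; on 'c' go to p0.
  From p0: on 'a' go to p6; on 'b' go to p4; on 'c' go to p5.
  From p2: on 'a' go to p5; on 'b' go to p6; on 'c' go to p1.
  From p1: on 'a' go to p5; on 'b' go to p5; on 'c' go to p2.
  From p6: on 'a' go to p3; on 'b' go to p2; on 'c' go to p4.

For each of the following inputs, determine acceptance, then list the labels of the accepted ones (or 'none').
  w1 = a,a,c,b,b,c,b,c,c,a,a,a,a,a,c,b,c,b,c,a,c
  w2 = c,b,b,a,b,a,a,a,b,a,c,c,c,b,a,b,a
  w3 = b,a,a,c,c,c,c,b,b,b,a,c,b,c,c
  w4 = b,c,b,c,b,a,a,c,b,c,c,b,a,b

w3, w4

w1: p4 → p4 → p4 → p3 → p2 → p6 → p4 → p4 → p3 → p0 → p6 → p3 → p1 → p5 → p2 → p1 → p5 → p6 → p2 → p1 → p5 → p6  → end p6, rejected
w2: p4 → p3 → p2 → p6 → p3 → p2 → p5 → p2 → p5 → p6 → p3 → p0 → p5 → p6 → p2 → p5 → p6 → p3  → end p3, rejected
w3: p4 → p4 → p4 → p4 → p3 → p0 → p5 → p6 → p2 → p6 → p2 → p5 → p6 → p2 → p1 → p2  → end p2, accepted
w4: p4 → p4 → p3 → p2 → p1 → p5 → p2 → p5 → p6 → p2 → p1 → p2 → p6 → p3 → p2  → end p2, accepted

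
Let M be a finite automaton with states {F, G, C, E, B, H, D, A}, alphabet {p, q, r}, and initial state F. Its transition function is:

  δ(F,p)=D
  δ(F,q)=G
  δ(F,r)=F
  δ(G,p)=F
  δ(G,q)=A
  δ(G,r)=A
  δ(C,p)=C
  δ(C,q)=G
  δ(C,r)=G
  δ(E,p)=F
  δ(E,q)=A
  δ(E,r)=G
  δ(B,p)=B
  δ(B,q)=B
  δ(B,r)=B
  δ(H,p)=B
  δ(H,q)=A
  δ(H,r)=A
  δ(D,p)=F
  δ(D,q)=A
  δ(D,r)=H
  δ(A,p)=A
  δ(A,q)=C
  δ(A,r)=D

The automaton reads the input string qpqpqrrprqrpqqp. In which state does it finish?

Trace: F -q-> G -p-> F -q-> G -p-> F -q-> G -r-> A -r-> D -p-> F -r-> F -q-> G -r-> A -p-> A -q-> C -q-> G -p-> F

F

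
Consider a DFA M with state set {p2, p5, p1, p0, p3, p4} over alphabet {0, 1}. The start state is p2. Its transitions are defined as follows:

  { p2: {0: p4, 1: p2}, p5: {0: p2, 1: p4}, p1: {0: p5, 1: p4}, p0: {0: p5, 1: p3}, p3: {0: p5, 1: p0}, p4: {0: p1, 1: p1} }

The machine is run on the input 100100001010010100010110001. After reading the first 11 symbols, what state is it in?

p4

start at p2
read '1': p2 → p2
read '0': p2 → p4
read '0': p4 → p1
read '1': p1 → p4
read '0': p4 → p1
read '0': p1 → p5
read '0': p5 → p2
read '0': p2 → p4
read '1': p4 → p1
read '0': p1 → p5
read '1': p5 → p4
After 11 symbols: p4.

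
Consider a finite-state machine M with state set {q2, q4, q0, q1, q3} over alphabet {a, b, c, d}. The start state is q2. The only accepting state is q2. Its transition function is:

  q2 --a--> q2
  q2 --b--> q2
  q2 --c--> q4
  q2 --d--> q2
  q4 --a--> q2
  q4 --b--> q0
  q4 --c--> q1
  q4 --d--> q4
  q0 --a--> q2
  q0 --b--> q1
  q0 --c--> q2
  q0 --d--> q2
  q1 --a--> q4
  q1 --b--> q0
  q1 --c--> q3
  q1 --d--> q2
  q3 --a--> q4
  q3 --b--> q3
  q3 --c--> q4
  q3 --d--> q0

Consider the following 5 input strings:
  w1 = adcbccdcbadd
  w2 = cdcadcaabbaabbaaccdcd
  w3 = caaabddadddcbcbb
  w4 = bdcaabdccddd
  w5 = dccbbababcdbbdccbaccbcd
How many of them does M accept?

4

w1: q2 → q2 → q2 → q4 → q0 → q2 → q4 → q4 → q1 → q0 → q2 → q2 → q2  → end q2, accepted
w2: q2 → q4 → q4 → q1 → q4 → q4 → q1 → q4 → q2 → q2 → q2 → q2 → q2 → q2 → q2 → q2 → q2 → q4 → q1 → q2 → q4 → q4  → end q4, rejected
w3: q2 → q4 → q2 → q2 → q2 → q2 → q2 → q2 → q2 → q2 → q2 → q2 → q4 → q0 → q2 → q2 → q2  → end q2, accepted
w4: q2 → q2 → q2 → q4 → q2 → q2 → q2 → q2 → q4 → q1 → q2 → q2 → q2  → end q2, accepted
w5: q2 → q2 → q4 → q1 → q0 → q1 → q4 → q0 → q2 → q2 → q4 → q4 → q0 → q1 → q2 → q4 → q1 → q0 → q2 → q4 → q1 → q0 → q2 → q2  → end q2, accepted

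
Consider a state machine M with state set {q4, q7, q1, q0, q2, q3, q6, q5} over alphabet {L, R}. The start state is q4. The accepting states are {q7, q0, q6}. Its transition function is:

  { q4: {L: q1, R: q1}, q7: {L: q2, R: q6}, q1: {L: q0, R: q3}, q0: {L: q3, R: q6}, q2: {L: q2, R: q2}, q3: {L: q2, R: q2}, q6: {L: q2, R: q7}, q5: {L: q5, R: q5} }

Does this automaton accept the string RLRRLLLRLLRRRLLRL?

No

q4 → q1 → q0 → q6 → q7 → q2 → q2 → q2 → q2 → q2 → q2 → q2 → q2 → q2 → q2 → q2 → q2 → q2
End state q2 is not accepting.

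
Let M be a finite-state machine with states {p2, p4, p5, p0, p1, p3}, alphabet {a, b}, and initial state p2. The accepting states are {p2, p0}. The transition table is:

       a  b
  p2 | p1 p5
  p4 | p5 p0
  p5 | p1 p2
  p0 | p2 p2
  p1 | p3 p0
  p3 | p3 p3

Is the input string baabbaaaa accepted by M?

No

Trace: p2 -b-> p5 -a-> p1 -a-> p3 -b-> p3 -b-> p3 -a-> p3 -a-> p3 -a-> p3 -a-> p3
End state p3 is not accepting.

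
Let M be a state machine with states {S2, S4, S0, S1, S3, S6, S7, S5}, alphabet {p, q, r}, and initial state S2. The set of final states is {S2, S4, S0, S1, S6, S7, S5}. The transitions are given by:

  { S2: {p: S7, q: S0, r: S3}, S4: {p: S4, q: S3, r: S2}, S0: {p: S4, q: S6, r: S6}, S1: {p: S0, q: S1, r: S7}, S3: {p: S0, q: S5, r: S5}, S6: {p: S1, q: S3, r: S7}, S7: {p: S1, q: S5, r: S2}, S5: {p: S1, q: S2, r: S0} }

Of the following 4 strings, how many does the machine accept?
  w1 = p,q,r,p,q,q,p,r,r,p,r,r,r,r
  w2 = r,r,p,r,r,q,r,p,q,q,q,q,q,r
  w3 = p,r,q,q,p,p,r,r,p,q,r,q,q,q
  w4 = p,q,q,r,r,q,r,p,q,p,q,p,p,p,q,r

w1: Trace: S2 -p-> S7 -q-> S5 -r-> S0 -p-> S4 -q-> S3 -q-> S5 -p-> S1 -r-> S7 -r-> S2 -p-> S7 -r-> S2 -r-> S3 -r-> S5 -r-> S0  → end S0, accepted
w2: Trace: S2 -r-> S3 -r-> S5 -p-> S1 -r-> S7 -r-> S2 -q-> S0 -r-> S6 -p-> S1 -q-> S1 -q-> S1 -q-> S1 -q-> S1 -q-> S1 -r-> S7  → end S7, accepted
w3: Trace: S2 -p-> S7 -r-> S2 -q-> S0 -q-> S6 -p-> S1 -p-> S0 -r-> S6 -r-> S7 -p-> S1 -q-> S1 -r-> S7 -q-> S5 -q-> S2 -q-> S0  → end S0, accepted
w4: Trace: S2 -p-> S7 -q-> S5 -q-> S2 -r-> S3 -r-> S5 -q-> S2 -r-> S3 -p-> S0 -q-> S6 -p-> S1 -q-> S1 -p-> S0 -p-> S4 -p-> S4 -q-> S3 -r-> S5  → end S5, accepted

4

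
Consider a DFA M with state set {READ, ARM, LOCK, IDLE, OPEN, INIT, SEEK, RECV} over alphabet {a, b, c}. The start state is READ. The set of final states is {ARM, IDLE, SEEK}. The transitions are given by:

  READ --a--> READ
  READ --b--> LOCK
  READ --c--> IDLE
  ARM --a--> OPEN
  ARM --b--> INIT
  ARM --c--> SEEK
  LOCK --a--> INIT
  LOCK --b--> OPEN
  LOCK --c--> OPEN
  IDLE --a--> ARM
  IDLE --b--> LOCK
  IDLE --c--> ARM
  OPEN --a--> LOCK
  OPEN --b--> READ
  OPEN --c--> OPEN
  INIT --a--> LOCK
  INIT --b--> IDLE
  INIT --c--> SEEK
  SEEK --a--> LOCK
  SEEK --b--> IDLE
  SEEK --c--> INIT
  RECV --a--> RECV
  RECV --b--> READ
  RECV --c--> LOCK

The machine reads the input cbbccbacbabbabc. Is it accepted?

Yes

READ → IDLE → LOCK → OPEN → OPEN → OPEN → READ → READ → IDLE → LOCK → INIT → IDLE → LOCK → INIT → IDLE → ARM
End state ARM is accepting.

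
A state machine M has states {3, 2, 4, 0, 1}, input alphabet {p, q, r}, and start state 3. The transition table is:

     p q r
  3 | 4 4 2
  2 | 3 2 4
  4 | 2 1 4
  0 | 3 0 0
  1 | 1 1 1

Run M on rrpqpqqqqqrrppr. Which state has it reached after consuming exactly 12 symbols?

1

start at 3
read 'r': 3 → 2
read 'r': 2 → 4
read 'p': 4 → 2
read 'q': 2 → 2
read 'p': 2 → 3
read 'q': 3 → 4
read 'q': 4 → 1
read 'q': 1 → 1
read 'q': 1 → 1
read 'q': 1 → 1
read 'r': 1 → 1
read 'r': 1 → 1
After 12 symbols: 1.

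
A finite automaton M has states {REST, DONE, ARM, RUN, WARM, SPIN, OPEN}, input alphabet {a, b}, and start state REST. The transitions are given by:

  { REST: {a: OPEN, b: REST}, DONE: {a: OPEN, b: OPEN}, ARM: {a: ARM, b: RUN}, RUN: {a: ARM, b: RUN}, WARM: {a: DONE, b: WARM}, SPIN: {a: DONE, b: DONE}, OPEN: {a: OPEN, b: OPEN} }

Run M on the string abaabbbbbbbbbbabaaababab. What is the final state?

start at REST
read 'a': REST → OPEN
read 'b': OPEN → OPEN
read 'a': OPEN → OPEN
read 'a': OPEN → OPEN
read 'b': OPEN → OPEN
read 'b': OPEN → OPEN
read 'b': OPEN → OPEN
read 'b': OPEN → OPEN
read 'b': OPEN → OPEN
read 'b': OPEN → OPEN
read 'b': OPEN → OPEN
read 'b': OPEN → OPEN
read 'b': OPEN → OPEN
read 'b': OPEN → OPEN
read 'a': OPEN → OPEN
read 'b': OPEN → OPEN
read 'a': OPEN → OPEN
read 'a': OPEN → OPEN
read 'a': OPEN → OPEN
read 'b': OPEN → OPEN
read 'a': OPEN → OPEN
read 'b': OPEN → OPEN
read 'a': OPEN → OPEN
read 'b': OPEN → OPEN

OPEN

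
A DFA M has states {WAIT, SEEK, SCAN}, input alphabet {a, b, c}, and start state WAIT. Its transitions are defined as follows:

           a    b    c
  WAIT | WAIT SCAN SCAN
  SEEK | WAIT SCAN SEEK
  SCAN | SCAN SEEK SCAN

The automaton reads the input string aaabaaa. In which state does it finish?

SCAN

start at WAIT
read 'a': WAIT → WAIT
read 'a': WAIT → WAIT
read 'a': WAIT → WAIT
read 'b': WAIT → SCAN
read 'a': SCAN → SCAN
read 'a': SCAN → SCAN
read 'a': SCAN → SCAN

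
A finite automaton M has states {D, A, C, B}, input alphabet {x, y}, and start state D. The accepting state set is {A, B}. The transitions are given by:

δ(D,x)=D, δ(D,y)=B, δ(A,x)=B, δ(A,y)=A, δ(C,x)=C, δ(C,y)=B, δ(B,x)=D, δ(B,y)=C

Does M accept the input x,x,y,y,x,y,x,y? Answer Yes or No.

Trace: D -x-> D -x-> D -y-> B -y-> C -x-> C -y-> B -x-> D -y-> B
End state B is accepting.

Yes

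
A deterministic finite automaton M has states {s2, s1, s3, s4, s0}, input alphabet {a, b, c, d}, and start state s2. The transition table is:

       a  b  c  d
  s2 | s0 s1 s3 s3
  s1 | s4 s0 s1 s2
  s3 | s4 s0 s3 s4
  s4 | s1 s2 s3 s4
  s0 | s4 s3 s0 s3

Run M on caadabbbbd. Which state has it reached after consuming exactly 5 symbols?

s0

start at s2
read 'c': s2 → s3
read 'a': s3 → s4
read 'a': s4 → s1
read 'd': s1 → s2
read 'a': s2 → s0
After 5 symbols: s0.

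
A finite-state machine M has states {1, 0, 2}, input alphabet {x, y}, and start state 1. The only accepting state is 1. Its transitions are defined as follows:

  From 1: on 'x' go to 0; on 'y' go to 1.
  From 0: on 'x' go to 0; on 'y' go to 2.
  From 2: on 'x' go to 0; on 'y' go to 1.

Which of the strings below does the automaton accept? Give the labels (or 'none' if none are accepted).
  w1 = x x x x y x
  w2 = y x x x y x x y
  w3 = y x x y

w1:
  start at 1
  read 'x': 1 → 0
  read 'x': 0 → 0
  read 'x': 0 → 0
  read 'x': 0 → 0
  read 'y': 0 → 2
  read 'x': 2 → 0
  end 0, rejected
w2:
  start at 1
  read 'y': 1 → 1
  read 'x': 1 → 0
  read 'x': 0 → 0
  read 'x': 0 → 0
  read 'y': 0 → 2
  read 'x': 2 → 0
  read 'x': 0 → 0
  read 'y': 0 → 2
  end 2, rejected
w3:
  start at 1
  read 'y': 1 → 1
  read 'x': 1 → 0
  read 'x': 0 → 0
  read 'y': 0 → 2
  end 2, rejected

none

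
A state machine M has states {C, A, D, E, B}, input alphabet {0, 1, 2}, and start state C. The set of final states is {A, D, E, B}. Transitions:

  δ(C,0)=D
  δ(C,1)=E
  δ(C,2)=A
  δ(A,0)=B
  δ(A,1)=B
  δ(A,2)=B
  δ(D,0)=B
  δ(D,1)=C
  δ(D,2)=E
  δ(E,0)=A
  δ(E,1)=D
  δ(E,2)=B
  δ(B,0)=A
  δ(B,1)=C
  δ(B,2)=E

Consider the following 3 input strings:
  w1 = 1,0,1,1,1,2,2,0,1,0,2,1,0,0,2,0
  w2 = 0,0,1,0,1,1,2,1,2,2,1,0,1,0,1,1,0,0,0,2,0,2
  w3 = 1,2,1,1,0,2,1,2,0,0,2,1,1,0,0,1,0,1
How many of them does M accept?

w1:
  start at C
  read '1': C → E
  read '0': E → A
  read '1': A → B
  read '1': B → C
  read '1': C → E
  read '2': E → B
  read '2': B → E
  read '0': E → A
  read '1': A → B
  read '0': B → A
  read '2': A → B
  read '1': B → C
  read '0': C → D
  read '0': D → B
  read '2': B → E
  read '0': E → A
  end A, accepted
w2:
  start at C
  read '0': C → D
  read '0': D → B
  read '1': B → C
  read '0': C → D
  read '1': D → C
  read '1': C → E
  read '2': E → B
  read '1': B → C
  read '2': C → A
  read '2': A → B
  read '1': B → C
  read '0': C → D
  read '1': D → C
  read '0': C → D
  read '1': D → C
  read '1': C → E
  read '0': E → A
  read '0': A → B
  read '0': B → A
  read '2': A → B
  read '0': B → A
  read '2': A → B
  end B, accepted
w3:
  start at C
  read '1': C → E
  read '2': E → B
  read '1': B → C
  read '1': C → E
  read '0': E → A
  read '2': A → B
  read '1': B → C
  read '2': C → A
  read '0': A → B
  read '0': B → A
  read '2': A → B
  read '1': B → C
  read '1': C → E
  read '0': E → A
  read '0': A → B
  read '1': B → C
  read '0': C → D
  read '1': D → C
  end C, rejected

2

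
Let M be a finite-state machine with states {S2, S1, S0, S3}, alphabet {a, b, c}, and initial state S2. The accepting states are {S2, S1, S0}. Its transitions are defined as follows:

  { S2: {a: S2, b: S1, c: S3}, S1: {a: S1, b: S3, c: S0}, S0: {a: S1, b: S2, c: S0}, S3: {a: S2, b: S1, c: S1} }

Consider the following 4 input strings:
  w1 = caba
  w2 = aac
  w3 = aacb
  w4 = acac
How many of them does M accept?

w1: Trace: S2 -c-> S3 -a-> S2 -b-> S1 -a-> S1  → end S1, accepted
w2: Trace: S2 -a-> S2 -a-> S2 -c-> S3  → end S3, rejected
w3: Trace: S2 -a-> S2 -a-> S2 -c-> S3 -b-> S1  → end S1, accepted
w4: Trace: S2 -a-> S2 -c-> S3 -a-> S2 -c-> S3  → end S3, rejected

2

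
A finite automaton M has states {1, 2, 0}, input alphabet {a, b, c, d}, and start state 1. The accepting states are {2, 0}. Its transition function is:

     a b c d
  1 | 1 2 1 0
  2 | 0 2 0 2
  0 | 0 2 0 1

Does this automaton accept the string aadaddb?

Yes

start at 1
read 'a': 1 → 1
read 'a': 1 → 1
read 'd': 1 → 0
read 'a': 0 → 0
read 'd': 0 → 1
read 'd': 1 → 0
read 'b': 0 → 2
End state 2 is accepting.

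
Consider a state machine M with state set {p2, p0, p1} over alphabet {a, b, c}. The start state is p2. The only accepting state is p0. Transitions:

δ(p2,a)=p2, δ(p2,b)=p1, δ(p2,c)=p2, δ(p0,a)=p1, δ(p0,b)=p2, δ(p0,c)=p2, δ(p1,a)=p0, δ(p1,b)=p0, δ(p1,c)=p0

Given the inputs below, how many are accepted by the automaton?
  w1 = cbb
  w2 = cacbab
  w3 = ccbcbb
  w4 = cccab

1

w1: p2 → p2 → p1 → p0  → end p0, accepted
w2: p2 → p2 → p2 → p2 → p1 → p0 → p2  → end p2, rejected
w3: p2 → p2 → p2 → p1 → p0 → p2 → p1  → end p1, rejected
w4: p2 → p2 → p2 → p2 → p2 → p1  → end p1, rejected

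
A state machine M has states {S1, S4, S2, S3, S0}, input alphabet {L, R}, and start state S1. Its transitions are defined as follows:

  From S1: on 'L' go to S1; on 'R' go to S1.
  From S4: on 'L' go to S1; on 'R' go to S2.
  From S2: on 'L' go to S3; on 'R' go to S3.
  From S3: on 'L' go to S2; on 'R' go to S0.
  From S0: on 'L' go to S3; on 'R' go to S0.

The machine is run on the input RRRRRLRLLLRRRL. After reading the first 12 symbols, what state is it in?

start at S1
read 'R': S1 → S1
read 'R': S1 → S1
read 'R': S1 → S1
read 'R': S1 → S1
read 'R': S1 → S1
read 'L': S1 → S1
read 'R': S1 → S1
read 'L': S1 → S1
read 'L': S1 → S1
read 'L': S1 → S1
read 'R': S1 → S1
read 'R': S1 → S1
After 12 symbols: S1.

S1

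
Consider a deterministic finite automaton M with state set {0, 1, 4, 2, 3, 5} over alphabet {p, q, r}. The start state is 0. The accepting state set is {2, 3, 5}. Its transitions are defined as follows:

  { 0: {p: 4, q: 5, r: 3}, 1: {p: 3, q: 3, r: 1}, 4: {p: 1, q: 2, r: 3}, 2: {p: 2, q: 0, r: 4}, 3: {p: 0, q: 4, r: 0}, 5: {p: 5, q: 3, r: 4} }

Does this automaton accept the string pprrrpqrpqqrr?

Yes

Trace: 0 -p-> 4 -p-> 1 -r-> 1 -r-> 1 -r-> 1 -p-> 3 -q-> 4 -r-> 3 -p-> 0 -q-> 5 -q-> 3 -r-> 0 -r-> 3
End state 3 is accepting.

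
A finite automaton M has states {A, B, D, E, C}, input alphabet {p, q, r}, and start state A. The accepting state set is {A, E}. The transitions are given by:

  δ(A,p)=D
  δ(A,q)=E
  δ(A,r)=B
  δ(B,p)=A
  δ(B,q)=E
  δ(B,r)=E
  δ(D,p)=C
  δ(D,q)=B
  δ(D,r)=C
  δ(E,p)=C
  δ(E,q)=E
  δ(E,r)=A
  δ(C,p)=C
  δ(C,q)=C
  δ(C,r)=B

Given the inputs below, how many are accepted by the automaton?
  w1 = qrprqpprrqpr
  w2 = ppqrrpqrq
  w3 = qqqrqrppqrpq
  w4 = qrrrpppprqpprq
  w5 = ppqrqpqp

3

w1: A → E → A → D → C → C → C → C → B → E → E → C → B  → end B, rejected
w2: A → D → C → C → B → E → C → C → B → E  → end E, accepted
w3: A → E → E → E → A → E → A → D → C → C → B → A → E  → end E, accepted
w4: A → E → A → B → E → C → C → C → C → B → E → C → C → B → E  → end E, accepted
w5: A → D → C → C → B → E → C → C → C  → end C, rejected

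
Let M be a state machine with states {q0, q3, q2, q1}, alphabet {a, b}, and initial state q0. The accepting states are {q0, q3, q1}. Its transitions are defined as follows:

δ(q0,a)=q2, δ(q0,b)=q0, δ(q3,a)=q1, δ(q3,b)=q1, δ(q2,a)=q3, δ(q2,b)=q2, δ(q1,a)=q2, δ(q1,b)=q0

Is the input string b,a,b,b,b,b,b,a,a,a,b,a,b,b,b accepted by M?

start at q0
read 'b': q0 → q0
read 'a': q0 → q2
read 'b': q2 → q2
read 'b': q2 → q2
read 'b': q2 → q2
read 'b': q2 → q2
read 'b': q2 → q2
read 'a': q2 → q3
read 'a': q3 → q1
read 'a': q1 → q2
read 'b': q2 → q2
read 'a': q2 → q3
read 'b': q3 → q1
read 'b': q1 → q0
read 'b': q0 → q0
End state q0 is accepting.

Yes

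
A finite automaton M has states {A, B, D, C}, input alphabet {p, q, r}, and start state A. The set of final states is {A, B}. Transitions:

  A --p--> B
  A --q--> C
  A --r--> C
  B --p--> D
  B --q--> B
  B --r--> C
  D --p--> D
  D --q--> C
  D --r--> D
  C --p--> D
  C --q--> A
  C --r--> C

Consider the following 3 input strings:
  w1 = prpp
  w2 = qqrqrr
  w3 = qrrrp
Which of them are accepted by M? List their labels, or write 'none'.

none

w1: A → B → C → D → D  → end D, rejected
w2: A → C → A → C → A → C → C  → end C, rejected
w3: A → C → C → C → C → D  → end D, rejected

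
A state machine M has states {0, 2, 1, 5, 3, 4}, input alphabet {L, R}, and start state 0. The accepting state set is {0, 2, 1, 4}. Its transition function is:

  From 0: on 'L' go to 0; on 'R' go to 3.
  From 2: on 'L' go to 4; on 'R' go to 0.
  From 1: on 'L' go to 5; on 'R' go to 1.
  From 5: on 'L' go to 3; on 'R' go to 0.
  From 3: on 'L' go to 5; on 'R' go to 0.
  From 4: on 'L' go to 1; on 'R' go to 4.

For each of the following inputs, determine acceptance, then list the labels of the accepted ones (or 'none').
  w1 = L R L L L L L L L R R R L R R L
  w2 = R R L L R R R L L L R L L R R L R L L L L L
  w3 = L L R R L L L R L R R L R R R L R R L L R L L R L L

w1, w3

w1: 0 → 0 → 3 → 5 → 3 → 5 → 3 → 5 → 3 → 5 → 0 → 3 → 0 → 0 → 3 → 0 → 0  → end 0, accepted
w2: 0 → 3 → 0 → 0 → 0 → 3 → 0 → 3 → 5 → 3 → 5 → 0 → 0 → 0 → 3 → 0 → 0 → 3 → 5 → 3 → 5 → 3 → 5  → end 5, rejected
w3: 0 → 0 → 0 → 3 → 0 → 0 → 0 → 0 → 3 → 5 → 0 → 3 → 5 → 0 → 3 → 0 → 0 → 3 → 0 → 0 → 0 → 3 → 5 → 3 → 0 → 0 → 0  → end 0, accepted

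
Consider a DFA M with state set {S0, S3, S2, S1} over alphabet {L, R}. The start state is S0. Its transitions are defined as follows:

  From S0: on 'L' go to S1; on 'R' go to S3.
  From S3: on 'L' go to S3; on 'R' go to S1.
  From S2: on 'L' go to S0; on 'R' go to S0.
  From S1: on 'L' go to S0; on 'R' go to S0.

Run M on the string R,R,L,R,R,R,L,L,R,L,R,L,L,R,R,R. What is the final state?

S1

S0 → S3 → S1 → S0 → S3 → S1 → S0 → S1 → S0 → S3 → S3 → S1 → S0 → S1 → S0 → S3 → S1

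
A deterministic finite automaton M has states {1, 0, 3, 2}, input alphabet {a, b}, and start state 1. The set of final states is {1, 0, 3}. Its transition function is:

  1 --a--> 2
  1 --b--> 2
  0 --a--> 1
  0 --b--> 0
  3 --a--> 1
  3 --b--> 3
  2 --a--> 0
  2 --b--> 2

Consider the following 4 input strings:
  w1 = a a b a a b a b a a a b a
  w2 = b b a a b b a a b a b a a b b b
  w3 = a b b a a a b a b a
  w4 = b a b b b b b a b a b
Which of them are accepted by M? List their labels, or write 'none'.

w1, w3, w4

w1: 1 → 2 → 0 → 0 → 1 → 2 → 2 → 0 → 0 → 1 → 2 → 0 → 0 → 1  → end 1, accepted
w2: 1 → 2 → 2 → 0 → 1 → 2 → 2 → 0 → 1 → 2 → 0 → 0 → 1 → 2 → 2 → 2 → 2  → end 2, rejected
w3: 1 → 2 → 2 → 2 → 0 → 1 → 2 → 2 → 0 → 0 → 1  → end 1, accepted
w4: 1 → 2 → 0 → 0 → 0 → 0 → 0 → 0 → 1 → 2 → 0 → 0  → end 0, accepted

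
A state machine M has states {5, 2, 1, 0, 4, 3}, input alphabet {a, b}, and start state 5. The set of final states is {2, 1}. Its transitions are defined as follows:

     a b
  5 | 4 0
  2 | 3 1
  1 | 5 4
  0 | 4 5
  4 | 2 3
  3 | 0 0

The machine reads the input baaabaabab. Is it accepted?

No

Trace: 5 -b-> 0 -a-> 4 -a-> 2 -a-> 3 -b-> 0 -a-> 4 -a-> 2 -b-> 1 -a-> 5 -b-> 0
End state 0 is not accepting.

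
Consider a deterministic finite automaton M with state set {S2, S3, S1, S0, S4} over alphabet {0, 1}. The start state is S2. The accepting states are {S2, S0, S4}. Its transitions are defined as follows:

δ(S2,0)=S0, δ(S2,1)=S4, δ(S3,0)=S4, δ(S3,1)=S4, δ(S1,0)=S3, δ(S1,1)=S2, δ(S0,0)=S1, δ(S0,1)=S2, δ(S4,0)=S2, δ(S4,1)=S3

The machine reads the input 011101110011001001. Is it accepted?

S2 → S0 → S2 → S4 → S3 → S4 → S3 → S4 → S3 → S4 → S2 → S4 → S3 → S4 → S2 → S4 → S2 → S0 → S2
End state S2 is accepting.

Yes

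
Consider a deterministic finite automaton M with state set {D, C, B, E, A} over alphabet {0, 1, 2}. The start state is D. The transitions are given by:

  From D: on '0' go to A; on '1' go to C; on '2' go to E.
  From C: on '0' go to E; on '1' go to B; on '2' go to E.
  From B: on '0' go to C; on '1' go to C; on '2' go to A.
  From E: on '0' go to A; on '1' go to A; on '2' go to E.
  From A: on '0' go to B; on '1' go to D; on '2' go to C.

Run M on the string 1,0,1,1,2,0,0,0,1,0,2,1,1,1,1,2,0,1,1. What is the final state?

D → C → E → A → D → E → A → B → C → B → C → E → A → D → C → B → A → B → C → B

B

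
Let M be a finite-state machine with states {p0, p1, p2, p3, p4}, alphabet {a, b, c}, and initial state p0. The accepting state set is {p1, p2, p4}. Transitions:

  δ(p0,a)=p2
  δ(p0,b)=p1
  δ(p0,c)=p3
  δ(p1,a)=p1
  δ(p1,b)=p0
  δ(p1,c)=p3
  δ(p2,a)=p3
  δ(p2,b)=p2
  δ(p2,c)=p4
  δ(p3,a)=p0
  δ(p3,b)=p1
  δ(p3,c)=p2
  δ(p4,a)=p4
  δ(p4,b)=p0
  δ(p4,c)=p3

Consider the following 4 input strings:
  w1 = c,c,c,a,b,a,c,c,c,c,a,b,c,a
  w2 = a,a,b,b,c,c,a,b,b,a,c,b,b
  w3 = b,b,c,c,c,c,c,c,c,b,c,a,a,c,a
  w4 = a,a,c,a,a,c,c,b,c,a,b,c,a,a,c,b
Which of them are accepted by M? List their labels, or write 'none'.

w1: p0 → p3 → p2 → p4 → p4 → p0 → p2 → p4 → p3 → p2 → p4 → p4 → p0 → p3 → p0  → end p0, rejected
w2: p0 → p2 → p3 → p1 → p0 → p3 → p2 → p3 → p1 → p0 → p2 → p4 → p0 → p1  → end p1, accepted
w3: p0 → p1 → p0 → p3 → p2 → p4 → p3 → p2 → p4 → p3 → p1 → p3 → p0 → p2 → p4 → p4  → end p4, accepted
w4: p0 → p2 → p3 → p2 → p3 → p0 → p3 → p2 → p2 → p4 → p4 → p0 → p3 → p0 → p2 → p4 → p0  → end p0, rejected

w2, w3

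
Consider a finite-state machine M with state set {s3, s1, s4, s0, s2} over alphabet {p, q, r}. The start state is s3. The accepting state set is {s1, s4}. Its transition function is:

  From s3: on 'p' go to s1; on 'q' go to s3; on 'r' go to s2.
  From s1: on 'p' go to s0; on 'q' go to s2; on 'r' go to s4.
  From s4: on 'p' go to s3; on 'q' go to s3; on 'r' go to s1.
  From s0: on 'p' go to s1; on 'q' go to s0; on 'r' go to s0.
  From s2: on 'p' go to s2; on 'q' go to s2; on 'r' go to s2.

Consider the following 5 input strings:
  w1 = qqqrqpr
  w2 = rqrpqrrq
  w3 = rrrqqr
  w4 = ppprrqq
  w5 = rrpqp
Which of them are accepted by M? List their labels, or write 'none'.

none

w1:
  start at s3
  read 'q': s3 → s3
  read 'q': s3 → s3
  read 'q': s3 → s3
  read 'r': s3 → s2
  read 'q': s2 → s2
  read 'p': s2 → s2
  read 'r': s2 → s2
  end s2, rejected
w2:
  start at s3
  read 'r': s3 → s2
  read 'q': s2 → s2
  read 'r': s2 → s2
  read 'p': s2 → s2
  read 'q': s2 → s2
  read 'r': s2 → s2
  read 'r': s2 → s2
  read 'q': s2 → s2
  end s2, rejected
w3:
  start at s3
  read 'r': s3 → s2
  read 'r': s2 → s2
  read 'r': s2 → s2
  read 'q': s2 → s2
  read 'q': s2 → s2
  read 'r': s2 → s2
  end s2, rejected
w4:
  start at s3
  read 'p': s3 → s1
  read 'p': s1 → s0
  read 'p': s0 → s1
  read 'r': s1 → s4
  read 'r': s4 → s1
  read 'q': s1 → s2
  read 'q': s2 → s2
  end s2, rejected
w5:
  start at s3
  read 'r': s3 → s2
  read 'r': s2 → s2
  read 'p': s2 → s2
  read 'q': s2 → s2
  read 'p': s2 → s2
  end s2, rejected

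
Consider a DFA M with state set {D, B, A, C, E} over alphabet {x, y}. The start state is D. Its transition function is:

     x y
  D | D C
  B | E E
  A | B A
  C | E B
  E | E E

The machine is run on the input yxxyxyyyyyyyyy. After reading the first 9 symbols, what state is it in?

D → C → E → E → E → E → E → E → E → E
After 9 symbols: E.

E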